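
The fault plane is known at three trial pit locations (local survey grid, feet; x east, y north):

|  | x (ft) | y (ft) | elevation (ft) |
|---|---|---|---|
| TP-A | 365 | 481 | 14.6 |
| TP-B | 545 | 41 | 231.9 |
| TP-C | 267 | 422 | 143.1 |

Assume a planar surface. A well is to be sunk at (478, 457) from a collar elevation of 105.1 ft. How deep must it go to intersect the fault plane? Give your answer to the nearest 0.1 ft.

Let the plane be z = a·x + b·y + c.
TP-B−TP-A: 180a − 440b = 217.3;  TP-C−TP-A: −98a − 59b = 128.5.
Solving gives a = −0.81353, b = −0.82667.
Then c = 14.6 − a·365 − b·481 = 709.17.
At (478, 457): z_contact = −388.87 − 377.79 + 709.17 = -57.49 ft.
Depth below ground = 105.1 − (-57.49) = 162.6 ft.

162.6 ft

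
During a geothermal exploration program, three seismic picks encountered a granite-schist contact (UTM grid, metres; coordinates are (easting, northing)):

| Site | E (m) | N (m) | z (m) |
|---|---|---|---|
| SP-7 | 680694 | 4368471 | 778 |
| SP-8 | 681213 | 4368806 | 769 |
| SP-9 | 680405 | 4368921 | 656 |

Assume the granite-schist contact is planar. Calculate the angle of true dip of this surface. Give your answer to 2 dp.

Two edge vectors: SP-7→SP-8 = (519, 335, -9), SP-7→SP-9 = (-289, 450, -122).
Normal n = (SP-7→SP-8) × (SP-7→SP-9) = (-36820, 65919, 330365).
So ∂z/∂E = −n_x/n_z = 0.11145 and ∂z/∂N = −n_y/n_z = −0.19953.
Gradient magnitude |∇z| = √(a² + b²) = √(0.01242 + 0.03981) = 0.22855.
True dip = arctan(0.22855) = 12.87°, dipping toward NNW (azimuth ≈ 331°).

12.87°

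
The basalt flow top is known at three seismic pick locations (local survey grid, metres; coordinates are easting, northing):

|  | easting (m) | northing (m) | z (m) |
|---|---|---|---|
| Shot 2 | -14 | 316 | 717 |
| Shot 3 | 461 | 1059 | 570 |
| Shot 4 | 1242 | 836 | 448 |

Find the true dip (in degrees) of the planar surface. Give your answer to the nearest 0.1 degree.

Two edge vectors: Shot 2→Shot 3 = (475, 743, -147), Shot 2→Shot 4 = (1256, 520, -269).
Normal n = (Shot 2→Shot 3) × (Shot 2→Shot 4) = (-123427, -56857, -686208).
So ∂z/∂easting = −n_x/n_z = −0.17987 and ∂z/∂northing = −n_y/n_z = −0.08286.
Gradient magnitude |∇z| = √(a² + b²) = √(0.03235 + 0.00687) = 0.19803.
True dip = arctan(0.19803) = 11.2°, dipping toward ENE (azimuth ≈ 065°).

11.2°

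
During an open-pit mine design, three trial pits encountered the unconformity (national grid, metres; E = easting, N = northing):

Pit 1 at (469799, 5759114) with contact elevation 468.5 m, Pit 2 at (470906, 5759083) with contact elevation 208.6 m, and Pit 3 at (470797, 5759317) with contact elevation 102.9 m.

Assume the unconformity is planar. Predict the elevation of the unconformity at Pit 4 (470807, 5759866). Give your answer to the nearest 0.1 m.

-211.7 m

Let the plane be z = a·E + b·N + c.
Pit 2−Pit 1: 1107a − 31b = −259.9;  Pit 3−Pit 1: 998a + 203b = −365.6.
Solving gives a = −0.250698391, b = −0.568487712.
Then c = 468.5 − a·469799 − b·5759114 = 3392231.90.
At (470807, 5759866): z = −118030.6 − 3274413.0 + 3392231.90 = -211.7 m.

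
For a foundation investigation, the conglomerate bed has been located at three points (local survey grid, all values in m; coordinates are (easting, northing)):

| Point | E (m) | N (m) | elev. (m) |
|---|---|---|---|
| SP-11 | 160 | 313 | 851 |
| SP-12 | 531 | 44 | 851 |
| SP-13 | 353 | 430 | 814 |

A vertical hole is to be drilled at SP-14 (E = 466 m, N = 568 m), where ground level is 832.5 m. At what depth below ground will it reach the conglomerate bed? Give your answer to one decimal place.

50.2 m

Two edge vectors: SP-11→SP-12 = (371, -269, 0), SP-11→SP-13 = (193, 117, -37).
Normal n = (SP-11→SP-12) × (SP-11→SP-13) = (9953, 13727, 95324).
So ∂z/∂E = −n_x/n_z = −0.10441 and ∂z/∂N = −n_y/n_z = −0.14400.
Intercept c from SP-11: 851 + 16.71 + 45.07 = 912.78.
At (466, 568): z_contact = −48.66 − 81.79 + 912.78 = 782.33 m.
Depth below ground = 832.5 − 782.33 = 50.2 m.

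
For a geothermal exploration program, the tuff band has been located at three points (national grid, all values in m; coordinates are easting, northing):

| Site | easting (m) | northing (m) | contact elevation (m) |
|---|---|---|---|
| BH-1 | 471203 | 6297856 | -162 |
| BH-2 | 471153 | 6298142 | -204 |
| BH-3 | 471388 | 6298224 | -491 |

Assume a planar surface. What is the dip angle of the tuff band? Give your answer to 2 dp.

49.09°

Let the plane be z = a·easting + b·northing + c.
BH-2−BH-1: −50a + 286b = −42;  BH-3−BH-1: 185a + 368b = −329.
Solving gives a = −1.10276, b = −0.33964.
Gradient magnitude |∇z| = √(a² + b²) = √(1.21609 + 0.11536) = 1.15388.
True dip = arctan(1.15388) = 49.09°, dipping toward ENE (azimuth ≈ 073°).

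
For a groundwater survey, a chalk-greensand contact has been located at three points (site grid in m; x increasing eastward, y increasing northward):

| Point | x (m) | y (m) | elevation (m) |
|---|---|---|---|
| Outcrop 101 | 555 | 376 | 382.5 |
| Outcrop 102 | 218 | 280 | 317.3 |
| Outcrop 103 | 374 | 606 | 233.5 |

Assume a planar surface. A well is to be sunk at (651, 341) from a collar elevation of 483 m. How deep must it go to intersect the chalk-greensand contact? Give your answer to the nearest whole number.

Let the plane be z = a·x + b·y + c.
Outcrop 102−Outcrop 101: −337a − 96b = −65.2;  Outcrop 103−Outcrop 101: −181a + 230b = −149.
Solving gives a = 0.30879, b = −0.40482.
Then c = 382.5 − a·555 − b·376 = 363.33.
At (651, 341): z_contact = 201.0 − 138.0 + 363.33 = 426.3 m.
Depth below ground = 483 − 426.3 = 57 m.

57 m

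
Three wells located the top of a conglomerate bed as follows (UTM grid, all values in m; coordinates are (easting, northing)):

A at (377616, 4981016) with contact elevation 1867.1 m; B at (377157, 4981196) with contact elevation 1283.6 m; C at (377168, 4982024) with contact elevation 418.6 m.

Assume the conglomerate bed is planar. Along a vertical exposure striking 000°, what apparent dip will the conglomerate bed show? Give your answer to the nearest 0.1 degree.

46.6°

Let the plane be z = a·E + b·N + c.
B−A: −459a + 180b = −583.5;  C−A: −448a + 1008b = −1448.5.
Solving gives a = 0.85710, b = −1.05607.
Unit vector along 000° is (sin 0°, cos 0°) = (0.0000, 1.0000).
Slope in that direction = a·(0.0000) + b·(1.0000) = −1.05607.
Apparent dip = arctan|1.05607| = 46.6° (true dip is 53.7°, so apparent ≤ true as expected).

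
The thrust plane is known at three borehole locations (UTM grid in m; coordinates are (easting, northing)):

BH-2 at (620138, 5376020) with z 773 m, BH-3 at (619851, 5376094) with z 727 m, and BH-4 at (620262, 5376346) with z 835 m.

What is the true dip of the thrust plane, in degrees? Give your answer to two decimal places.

Two edge vectors: BH-2→BH-3 = (-287, 74, -46), BH-2→BH-4 = (124, 326, 62).
Normal n = (BH-2→BH-3) × (BH-2→BH-4) = (19584, 12090, -102738).
So ∂z/∂E = −n_x/n_z = 0.19062 and ∂z/∂N = −n_y/n_z = 0.11768.
Gradient magnitude |∇z| = √(a² + b²) = √(0.03634 + 0.01385) = 0.22402.
True dip = arctan(0.22402) = 12.63°, dipping toward WSW (azimuth ≈ 238°).

12.63°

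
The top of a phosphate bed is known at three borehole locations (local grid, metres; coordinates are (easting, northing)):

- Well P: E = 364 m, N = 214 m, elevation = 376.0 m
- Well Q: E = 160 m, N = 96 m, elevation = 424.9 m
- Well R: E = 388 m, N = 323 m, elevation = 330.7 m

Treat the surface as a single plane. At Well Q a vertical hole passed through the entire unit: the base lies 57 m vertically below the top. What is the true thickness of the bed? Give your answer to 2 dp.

52.63 m

Let the plane be z = a·E + b·N + c.
Well Q−Well P: −204a − 118b = 48.9;  Well R−Well P: 24a + 109b = −45.3.
Solving gives a = 0.00079, b = −0.41577.
|∇z| = √(a²+b²) = 0.41577, so dip δ = arctan(0.41577) = 22.58°.
True thickness = vertical thickness × cos δ = 57 × cos 22.58° = 52.63 m.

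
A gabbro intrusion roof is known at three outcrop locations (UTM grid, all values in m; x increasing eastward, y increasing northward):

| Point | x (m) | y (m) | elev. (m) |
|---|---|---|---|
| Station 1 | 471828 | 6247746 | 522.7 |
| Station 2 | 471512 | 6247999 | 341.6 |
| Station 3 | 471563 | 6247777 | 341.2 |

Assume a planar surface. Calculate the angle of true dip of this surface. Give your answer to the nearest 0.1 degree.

35.9°

Let the plane be z = a·x + b·y + c.
Station 2−Station 1: −316a + 253b = −181.1;  Station 3−Station 1: −265a + 31b = −181.5.
Solving gives a = 0.70404, b = 0.16354.
Gradient magnitude |∇z| = √(a² + b²) = √(0.49567 + 0.02675) = 0.72278.
True dip = arctan(0.72278) = 35.9°, dipping toward WSW (azimuth ≈ 257°).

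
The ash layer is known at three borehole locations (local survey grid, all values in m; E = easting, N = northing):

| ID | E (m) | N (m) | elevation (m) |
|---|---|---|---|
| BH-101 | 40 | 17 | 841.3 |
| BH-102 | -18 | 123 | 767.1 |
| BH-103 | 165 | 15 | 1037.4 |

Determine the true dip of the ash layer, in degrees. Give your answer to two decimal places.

57.66°

Two edge vectors: BH-101→BH-102 = (-58, 106, -74.2), BH-101→BH-103 = (125, -2, 196.1).
Normal n = (BH-101→BH-102) × (BH-101→BH-103) = (20638.2, 2098.8, -13134).
So ∂z/∂E = −n_x/n_z = 1.57136 and ∂z/∂N = −n_y/n_z = 0.15980.
Gradient magnitude |∇z| = √(a² + b²) = √(2.46916 + 0.02554) = 1.57946.
True dip = arctan(1.57946) = 57.66°, dipping toward W (azimuth ≈ 264°).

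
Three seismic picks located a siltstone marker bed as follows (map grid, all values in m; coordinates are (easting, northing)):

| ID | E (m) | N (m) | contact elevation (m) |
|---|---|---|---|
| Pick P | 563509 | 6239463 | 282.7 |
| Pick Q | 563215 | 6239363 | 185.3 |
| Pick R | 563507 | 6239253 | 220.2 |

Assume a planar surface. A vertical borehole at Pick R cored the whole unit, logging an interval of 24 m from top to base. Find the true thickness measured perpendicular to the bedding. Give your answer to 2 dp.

Let the plane be z = a·E + b·N + c.
Pick Q−Pick P: −294a − 100b = −97.4;  Pick R−Pick P: −2a − 210b = −62.5.
Solving gives a = 0.23081, b = 0.29542.
|∇z| = √(a²+b²) = 0.37490, so dip δ = arctan(0.37490) = 20.55°.
True thickness = vertical thickness × cos δ = 24 × cos 20.55° = 22.47 m.

22.47 m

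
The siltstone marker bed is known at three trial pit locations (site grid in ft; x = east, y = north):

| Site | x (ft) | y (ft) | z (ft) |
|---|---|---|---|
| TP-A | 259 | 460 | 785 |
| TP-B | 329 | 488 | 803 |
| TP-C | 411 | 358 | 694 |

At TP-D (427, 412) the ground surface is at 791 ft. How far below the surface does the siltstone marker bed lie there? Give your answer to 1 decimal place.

Two edge vectors: TP-A→TP-B = (70, 28, 18), TP-A→TP-C = (152, -102, -91).
Normal n = (TP-A→TP-B) × (TP-A→TP-C) = (-712, 9106, -11396).
So ∂z/∂x = −n_x/n_z = −0.06248 and ∂z/∂y = −n_y/n_z = 0.79905.
Intercept c from TP-A: 785 + 16.18 − 367.56 = 433.62.
At (427, 412): z_contact = −26.68 + 329.21 + 433.62 = 736.15 ft.
Depth below ground = 791 − 736.15 = 54.9 ft.

54.9 ft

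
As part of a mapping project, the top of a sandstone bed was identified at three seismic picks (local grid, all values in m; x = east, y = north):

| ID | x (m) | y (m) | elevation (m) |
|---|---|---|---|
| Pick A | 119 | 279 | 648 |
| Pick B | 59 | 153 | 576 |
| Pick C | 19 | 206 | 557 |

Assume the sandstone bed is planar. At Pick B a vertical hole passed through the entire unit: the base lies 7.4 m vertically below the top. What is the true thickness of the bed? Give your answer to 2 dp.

Two edge vectors: Pick A→Pick B = (-60, -126, -72), Pick A→Pick C = (-100, -73, -91).
Normal n = (Pick A→Pick B) × (Pick A→Pick C) = (6210, 1740, -8220).
So ∂z/∂x = −n_x/n_z = 0.75547 and ∂z/∂y = −n_y/n_z = 0.21168.
|∇z| = √(a²+b²) = 0.78457, so dip δ = arctan(0.78457) = 38.12°.
True thickness = vertical thickness × cos δ = 7.4 × cos 38.12° = 5.82 m.

5.82 m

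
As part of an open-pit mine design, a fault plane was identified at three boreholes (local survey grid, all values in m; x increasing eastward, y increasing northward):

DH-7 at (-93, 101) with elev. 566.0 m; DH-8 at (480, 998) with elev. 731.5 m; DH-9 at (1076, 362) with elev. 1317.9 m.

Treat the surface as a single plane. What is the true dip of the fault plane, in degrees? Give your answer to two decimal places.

36.88°

Two edge vectors: DH-7→DH-8 = (573, 897, 165.5), DH-7→DH-9 = (1169, 261, 751.9).
Normal n = (DH-7→DH-8) × (DH-7→DH-9) = (631258.8, -237369.2, -899040).
So ∂z/∂x = −n_x/n_z = 0.70215 and ∂z/∂y = −n_y/n_z = −0.26403.
Gradient magnitude |∇z| = √(a² + b²) = √(0.49301 + 0.06971) = 0.75015.
True dip = arctan(0.75015) = 36.88°, dipping toward WNW (azimuth ≈ 291°).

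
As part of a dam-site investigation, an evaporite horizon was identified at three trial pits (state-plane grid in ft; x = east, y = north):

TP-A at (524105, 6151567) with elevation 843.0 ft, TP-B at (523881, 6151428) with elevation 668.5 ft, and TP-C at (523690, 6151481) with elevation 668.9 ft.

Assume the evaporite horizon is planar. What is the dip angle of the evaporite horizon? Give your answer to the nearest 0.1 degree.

Two edge vectors: TP-A→TP-B = (-224, -139, -174.5), TP-A→TP-C = (-415, -86, -174.1).
Normal n = (TP-A→TP-B) × (TP-A→TP-C) = (9192.9, 33419.1, -38421).
So ∂z/∂x = −n_x/n_z = 0.23927 and ∂z/∂y = −n_y/n_z = 0.86981.
Gradient magnitude |∇z| = √(a² + b²) = √(0.05725 + 0.75658) = 0.90212.
True dip = arctan(0.90212) = 42.1°, dipping toward SSW (azimuth ≈ 195°).

42.1°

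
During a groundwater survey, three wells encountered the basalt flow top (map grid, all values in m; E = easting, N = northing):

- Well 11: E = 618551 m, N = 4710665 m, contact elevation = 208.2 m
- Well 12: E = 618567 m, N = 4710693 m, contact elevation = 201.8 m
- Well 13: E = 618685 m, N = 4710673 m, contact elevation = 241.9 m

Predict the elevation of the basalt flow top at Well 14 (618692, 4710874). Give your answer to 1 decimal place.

166.3 m

Two edge vectors: Well 11→Well 12 = (16, 28, -6.4), Well 11→Well 13 = (134, 8, 33.7).
Normal n = (Well 11→Well 12) × (Well 11→Well 13) = (994.8, -1396.8, -3624).
So ∂z/∂E = −n_x/n_z = 0.274503311 and ∂z/∂N = −n_y/n_z = −0.385430464.
Intercept c from Well 11: 208.2 − 169794.30 + 1815633.79 = 1646047.70.
At (618692, 4710874): z = 169833.0 − 1815714.3 + 1646047.70 = 166.3 m.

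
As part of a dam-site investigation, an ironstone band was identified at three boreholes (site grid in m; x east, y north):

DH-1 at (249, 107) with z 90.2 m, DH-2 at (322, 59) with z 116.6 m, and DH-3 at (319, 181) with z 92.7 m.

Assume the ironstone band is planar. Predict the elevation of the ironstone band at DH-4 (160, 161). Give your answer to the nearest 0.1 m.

Let the plane be z = a·x + b·y + c.
DH-2−DH-1: 73a − 48b = 26.4;  DH-3−DH-1: 70a + 74b = 2.5.
Solving gives a = 0.23666, b = −0.19008.
Then c = 90.2 − a·249 − b·107 = 51.61.
At (160, 161): z = 37.9 − 30.6 + 51.61 = 58.9 m.

58.9 m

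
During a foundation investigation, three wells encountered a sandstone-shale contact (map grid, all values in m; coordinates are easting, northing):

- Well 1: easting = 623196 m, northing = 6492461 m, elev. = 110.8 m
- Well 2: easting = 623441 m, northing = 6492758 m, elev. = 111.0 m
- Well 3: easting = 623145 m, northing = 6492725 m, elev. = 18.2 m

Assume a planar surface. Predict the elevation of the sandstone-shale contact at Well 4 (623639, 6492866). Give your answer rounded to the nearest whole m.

Let the plane be z = a·easting + b·northing + c.
Well 2−Well 1: 245a + 297b = 0.2;  Well 3−Well 1: −51a + 264b = −92.6.
Solving gives a = 0.34518396, b = −0.28407431.
Then c = 110.8 − a·623196 − b·6492461 = 1629334.92.
At (623639, 6492866): z = 215270.2 − 1844456.4 + 1629334.92 = 148.7 m.

149 m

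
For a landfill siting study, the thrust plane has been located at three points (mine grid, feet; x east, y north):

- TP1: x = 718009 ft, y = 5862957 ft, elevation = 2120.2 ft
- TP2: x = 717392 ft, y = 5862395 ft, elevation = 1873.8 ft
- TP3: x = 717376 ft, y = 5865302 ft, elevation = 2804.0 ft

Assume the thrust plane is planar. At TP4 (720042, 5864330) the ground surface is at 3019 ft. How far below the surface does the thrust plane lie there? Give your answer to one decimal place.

240.4 ft

Two edge vectors: TP1→TP2 = (-617, -562, -246.4), TP1→TP3 = (-633, 2345, 683.8).
Normal n = (TP1→TP2) × (TP1→TP3) = (193512.4, 577875.8, -1802611).
So ∂z/∂x = −n_x/n_z = 0.107351170 and ∂z/∂y = −n_y/n_z = 0.320577096.
Intercept c from TP1: 2120.2 − 77079.11 − 1879529.73 = −1954488.64.
At (720042, 5864330): z_contact = 77297.35 + 1879969.88 − 1954488.64 = 2778.60 ft.
Depth below ground = 3019 − 2778.60 = 240.4 ft.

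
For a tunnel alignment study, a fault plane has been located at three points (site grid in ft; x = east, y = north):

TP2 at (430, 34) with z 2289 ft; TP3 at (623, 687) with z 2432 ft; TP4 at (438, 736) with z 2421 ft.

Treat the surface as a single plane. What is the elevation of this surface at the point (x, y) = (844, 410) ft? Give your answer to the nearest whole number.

Let the plane be z = a·x + b·y + c.
TP3−TP2: 193a + 653b = 143;  TP4−TP2: 8a + 702b = 132.
Solving gives a = 0.10893, b = 0.18679.
Then c = 2289 − a·430 − b·34 = 2235.81.
At (844, 410): z = 91.9 + 76.6 + 2235.81 = 2404.3 ft.

2404 ft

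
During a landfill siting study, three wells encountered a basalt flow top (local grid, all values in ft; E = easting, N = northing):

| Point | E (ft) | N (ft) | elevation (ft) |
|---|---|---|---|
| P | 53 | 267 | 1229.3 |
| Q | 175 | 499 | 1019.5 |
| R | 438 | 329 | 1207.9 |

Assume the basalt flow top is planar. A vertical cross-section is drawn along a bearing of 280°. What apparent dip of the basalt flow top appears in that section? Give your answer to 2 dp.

Two edge vectors: P→Q = (122, 232, -209.8), P→R = (385, 62, -21.4).
Normal n = (P→Q) × (P→R) = (8042.8, -78162.2, -81756).
So ∂z/∂E = −n_x/n_z = 0.09838 and ∂z/∂N = −n_y/n_z = −0.95604.
Unit vector along 280° is (sin 280°, cos 280°) = (-0.9848, 0.1736).
Slope in that direction = a·(-0.9848) + b·(0.1736) = −0.26290.
Apparent dip = arctan|0.26290| = 14.73° (true dip is 43.9°, so apparent ≤ true as expected).

14.73°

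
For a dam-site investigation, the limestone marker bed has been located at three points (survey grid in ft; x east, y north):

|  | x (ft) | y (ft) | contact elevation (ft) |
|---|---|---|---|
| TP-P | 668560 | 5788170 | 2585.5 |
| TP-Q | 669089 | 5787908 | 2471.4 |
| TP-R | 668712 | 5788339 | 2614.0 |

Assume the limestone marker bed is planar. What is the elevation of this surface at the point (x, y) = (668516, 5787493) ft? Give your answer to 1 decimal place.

Two edge vectors: TP-P→TP-Q = (529, -262, -114.1), TP-P→TP-R = (152, 169, 28.5).
Normal n = (TP-P→TP-Q) × (TP-P→TP-R) = (11815.9, -32419.7, 129225).
So ∂z/∂x = −n_x/n_z = −0.091436642 and ∂z/∂y = −n_y/n_z = 0.250877926.
Intercept c from TP-P: 2585.5 + 61130.88 − 1452124.09 = −1388407.70.
At (668516, 5787493): z = −61126.9 + 1451954.2 − 1388407.70 = 2419.7 ft.

2419.7 ft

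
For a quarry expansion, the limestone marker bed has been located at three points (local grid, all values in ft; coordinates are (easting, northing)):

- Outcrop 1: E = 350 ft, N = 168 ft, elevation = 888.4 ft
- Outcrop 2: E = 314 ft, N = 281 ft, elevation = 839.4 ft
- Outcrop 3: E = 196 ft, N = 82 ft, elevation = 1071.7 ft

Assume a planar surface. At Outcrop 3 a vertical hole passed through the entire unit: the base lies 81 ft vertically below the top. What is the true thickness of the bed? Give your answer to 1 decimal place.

Let the plane be z = a·E + b·N + c.
Outcrop 2−Outcrop 1: −36a + 113b = −49;  Outcrop 3−Outcrop 1: −154a − 86b = 183.3.
Solving gives a = −0.80490, b = −0.69006.
|∇z| = √(a²+b²) = 1.06021, so dip δ = arctan(1.06021) = 46.67°.
True thickness = vertical thickness × cos δ = 81 × cos 46.67° = 55.6 ft.

55.6 ft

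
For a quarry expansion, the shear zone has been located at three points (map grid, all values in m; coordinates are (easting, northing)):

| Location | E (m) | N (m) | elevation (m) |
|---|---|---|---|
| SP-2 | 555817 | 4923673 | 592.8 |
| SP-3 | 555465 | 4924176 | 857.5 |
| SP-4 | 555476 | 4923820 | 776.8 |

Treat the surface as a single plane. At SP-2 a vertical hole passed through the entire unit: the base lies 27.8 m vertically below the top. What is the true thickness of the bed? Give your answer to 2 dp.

24.91 m

Two edge vectors: SP-2→SP-3 = (-352, 503, 264.7), SP-2→SP-4 = (-341, 147, 184).
Normal n = (SP-2→SP-3) × (SP-2→SP-4) = (53641.1, -25494.7, 119779).
So ∂z/∂E = −n_x/n_z = −0.44783 and ∂z/∂N = −n_y/n_z = 0.21285.
|∇z| = √(a²+b²) = 0.49584, so dip δ = arctan(0.49584) = 26.37°.
True thickness = vertical thickness × cos δ = 27.8 × cos 26.37° = 24.91 m.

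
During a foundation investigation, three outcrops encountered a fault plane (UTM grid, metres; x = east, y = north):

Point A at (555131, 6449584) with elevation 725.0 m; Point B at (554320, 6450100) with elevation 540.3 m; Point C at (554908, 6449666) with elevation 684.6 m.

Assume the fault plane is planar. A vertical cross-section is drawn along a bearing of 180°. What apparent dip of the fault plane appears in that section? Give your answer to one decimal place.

Two edge vectors: Point A→Point B = (-811, 516, -184.7), Point A→Point C = (-223, 82, -40.4).
Normal n = (Point A→Point B) × (Point A→Point C) = (-5701, 8423.7, 48566).
So ∂z/∂x = −n_x/n_z = 0.11739 and ∂z/∂y = −n_y/n_z = −0.17345.
Unit vector along 180° is (sin 180°, cos 180°) = (0.0000, -1.0000).
Slope in that direction = a·(0.0000) + b·(-1.0000) = 0.17345.
Apparent dip = arctan|0.17345| = 9.8° (true dip is 11.8°, so apparent ≤ true as expected).

9.8°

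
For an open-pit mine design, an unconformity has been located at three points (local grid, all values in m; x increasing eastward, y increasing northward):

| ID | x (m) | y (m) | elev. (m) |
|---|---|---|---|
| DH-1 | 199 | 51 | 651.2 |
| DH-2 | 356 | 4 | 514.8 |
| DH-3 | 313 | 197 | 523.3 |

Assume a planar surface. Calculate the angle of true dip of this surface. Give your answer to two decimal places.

Let the plane be z = a·x + b·y + c.
DH-2−DH-1: 157a − 47b = −136.4;  DH-3−DH-1: 114a + 146b = −127.9.
Solving gives a = −0.91675, b = −0.16021.
Gradient magnitude |∇z| = √(a² + b²) = √(0.84043 + 0.02567) = 0.93064.
True dip = arctan(0.93064) = 42.94°, dipping toward E (azimuth ≈ 080°).

42.94°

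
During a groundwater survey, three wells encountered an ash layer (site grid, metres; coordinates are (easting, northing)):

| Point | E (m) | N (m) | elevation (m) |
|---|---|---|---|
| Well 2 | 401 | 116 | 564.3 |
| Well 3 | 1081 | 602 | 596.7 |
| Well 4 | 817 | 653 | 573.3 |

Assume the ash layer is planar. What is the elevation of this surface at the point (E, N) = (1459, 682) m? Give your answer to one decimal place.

Two edge vectors: Well 2→Well 3 = (680, 486, 32.4), Well 2→Well 4 = (416, 537, 9).
Normal n = (Well 2→Well 3) × (Well 2→Well 4) = (-13024.8, 7358.4, 162984).
So ∂z/∂E = −n_x/n_z = 0.079915 and ∂z/∂N = −n_y/n_z = −0.045148.
Intercept c from Well 2: 564.3 − 32.05 + 5.24 = 537.49.
At (1459, 682): z = 116.6 − 30.8 + 537.49 = 623.3 m.

623.3 m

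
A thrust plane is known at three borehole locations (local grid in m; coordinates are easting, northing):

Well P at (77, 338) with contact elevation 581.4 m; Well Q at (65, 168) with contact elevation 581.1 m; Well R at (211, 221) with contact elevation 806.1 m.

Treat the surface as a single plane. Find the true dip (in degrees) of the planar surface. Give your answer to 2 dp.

Two edge vectors: Well P→Well Q = (-12, -170, -0.3), Well P→Well R = (134, -117, 224.7).
Normal n = (Well P→Well Q) × (Well P→Well R) = (-38234.1, 2656.2, 24184).
So ∂z/∂easting = −n_x/n_z = 1.58097 and ∂z/∂northing = −n_y/n_z = −0.10983.
Gradient magnitude |∇z| = √(a² + b²) = √(2.49946 + 0.01206) = 1.58478.
True dip = arctan(1.58478) = 57.75°, dipping toward W (azimuth ≈ 274°).

57.75°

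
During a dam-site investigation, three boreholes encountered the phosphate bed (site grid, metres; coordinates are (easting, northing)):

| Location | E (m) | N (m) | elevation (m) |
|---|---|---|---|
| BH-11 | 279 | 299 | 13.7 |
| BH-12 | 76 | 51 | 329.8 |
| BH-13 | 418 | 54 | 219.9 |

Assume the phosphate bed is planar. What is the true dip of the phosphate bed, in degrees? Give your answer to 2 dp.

Let the plane be z = a·E + b·N + c.
BH-12−BH-11: −203a − 248b = 316.1;  BH-13−BH-11: 139a − 245b = 206.2.
Solving gives a = −0.31241, b = −1.01888.
Gradient magnitude |∇z| = √(a² + b²) = √(0.09760 + 1.03811) = 1.06570.
True dip = arctan(1.06570) = 46.82°, dipping toward NNE (azimuth ≈ 017°).

46.82°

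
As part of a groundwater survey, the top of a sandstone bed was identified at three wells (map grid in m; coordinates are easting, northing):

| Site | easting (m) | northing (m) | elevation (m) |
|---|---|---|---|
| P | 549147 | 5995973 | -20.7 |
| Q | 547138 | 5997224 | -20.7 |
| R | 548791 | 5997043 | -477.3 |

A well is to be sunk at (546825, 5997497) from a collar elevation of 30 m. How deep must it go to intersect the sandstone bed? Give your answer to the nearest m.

93 m

Two edge vectors: P→Q = (-2009, 1251, 0), P→R = (-356, 1070, -456.6).
Normal n = (P→Q) × (P→R) = (-571206.6, -917309.4, -1704274).
So ∂z/∂easting = −n_x/n_z = −0.33516125 and ∂z/∂northing = −n_y/n_z = −0.53824056.
Intercept c from P: -20.7 + 184052.79 + 3227275.89 = 3411307.99.
At (546825, 5997497): z_contact = −183274.5 − 3228096.2 + 3411307.99 = -62.7 m.
Depth below ground = 30 − (-62.7) = 93 m.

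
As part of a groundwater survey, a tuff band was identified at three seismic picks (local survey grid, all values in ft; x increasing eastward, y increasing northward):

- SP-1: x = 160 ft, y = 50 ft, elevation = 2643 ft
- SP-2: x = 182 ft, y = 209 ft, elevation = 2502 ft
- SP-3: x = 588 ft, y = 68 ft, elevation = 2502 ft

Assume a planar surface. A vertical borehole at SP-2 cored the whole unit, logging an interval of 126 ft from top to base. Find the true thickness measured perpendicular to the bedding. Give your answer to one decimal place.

93.9 ft

Let the plane be z = a·x + b·y + c.
SP-2−SP-1: 22a + 159b = −141;  SP-3−SP-1: 428a + 18b = −141.
Solving gives a = −0.29385, b = −0.84613.
|∇z| = √(a²+b²) = 0.89571, so dip δ = arctan(0.89571) = 41.85°.
True thickness = vertical thickness × cos δ = 126 × cos 41.85° = 93.9 ft.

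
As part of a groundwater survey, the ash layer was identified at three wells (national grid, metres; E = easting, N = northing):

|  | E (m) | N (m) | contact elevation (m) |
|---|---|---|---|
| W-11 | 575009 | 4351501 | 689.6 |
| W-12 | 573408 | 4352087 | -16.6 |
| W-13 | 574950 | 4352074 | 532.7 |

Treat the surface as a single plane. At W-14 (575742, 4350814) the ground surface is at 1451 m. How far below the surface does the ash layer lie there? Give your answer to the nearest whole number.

339 m

Let the plane be z = a·E + b·N + c.
W-12−W-11: −1601a + 586b = −706.2;  W-13−W-11: −59a + 573b = −156.9.
Solving gives a = 0.35422469, b = −0.23734859.
Then c = 689.6 − a·575009 − b·4351501 = 829829.85.
At (575742, 4350814): z_contact = 203942.0 − 1032659.6 + 829829.85 = 1112.3 m.
Depth below ground = 1451 − 1112.3 = 339 m.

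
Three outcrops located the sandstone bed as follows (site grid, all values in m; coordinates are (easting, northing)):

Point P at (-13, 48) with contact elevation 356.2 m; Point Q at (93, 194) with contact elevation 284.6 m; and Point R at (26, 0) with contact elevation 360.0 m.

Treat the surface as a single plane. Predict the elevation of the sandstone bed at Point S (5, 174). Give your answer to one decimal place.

Let the plane be z = a·E + b·N + c.
Point Q−Point P: 106a + 146b = −71.6;  Point R−Point P: 39a − 48b = 3.8.
Solving gives a = −0.26730, b = −0.29635.
Then c = 356.2 − a·-13 − b·48 = 366.95.
At (5, 174): z = −1.3 − 51.6 + 366.95 = 314.0 m.

314.0 m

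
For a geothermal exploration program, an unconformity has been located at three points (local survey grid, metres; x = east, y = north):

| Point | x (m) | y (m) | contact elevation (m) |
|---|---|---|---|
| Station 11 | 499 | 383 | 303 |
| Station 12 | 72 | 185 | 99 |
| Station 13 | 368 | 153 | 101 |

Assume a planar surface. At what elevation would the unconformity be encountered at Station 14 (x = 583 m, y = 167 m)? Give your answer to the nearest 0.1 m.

133.1 m

Two edge vectors: Station 11→Station 12 = (-427, -198, -204), Station 11→Station 13 = (-131, -230, -202).
Normal n = (Station 11→Station 12) × (Station 11→Station 13) = (-6924, -59530, 72272).
So ∂z/∂x = −n_x/n_z = 0.09580 and ∂z/∂y = −n_y/n_z = 0.82369.
Intercept c from Station 11: 303 − 47.81 − 315.47 = −60.28.
At (583, 167): z = 55.9 + 137.6 − 60.28 = 133.1 m.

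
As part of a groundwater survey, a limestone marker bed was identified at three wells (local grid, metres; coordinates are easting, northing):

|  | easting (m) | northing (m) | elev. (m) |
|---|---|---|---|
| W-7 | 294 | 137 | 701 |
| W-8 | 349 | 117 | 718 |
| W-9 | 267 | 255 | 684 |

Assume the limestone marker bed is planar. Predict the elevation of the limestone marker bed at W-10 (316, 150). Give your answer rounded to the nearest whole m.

706 m

Let the plane be z = a·easting + b·northing + c.
W-8−W-7: 55a − 20b = 17;  W-9−W-7: −27a + 118b = −17.
Solving gives a = 0.28000, b = −0.08000.
Then c = 701 − a·294 − b·137 = 629.64.
At (316, 150): z = 88.5 − 12.0 + 629.64 = 706.1 m.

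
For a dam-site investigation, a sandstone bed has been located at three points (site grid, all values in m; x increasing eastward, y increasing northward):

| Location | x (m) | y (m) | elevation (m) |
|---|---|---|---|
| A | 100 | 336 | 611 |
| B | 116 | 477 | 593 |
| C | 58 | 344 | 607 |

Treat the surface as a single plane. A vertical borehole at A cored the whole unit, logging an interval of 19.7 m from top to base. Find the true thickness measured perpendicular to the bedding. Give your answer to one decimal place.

19.5 m

Two edge vectors: A→B = (16, 141, -18), A→C = (-42, 8, -4).
Normal n = (A→B) × (A→C) = (-420, 820, 6050).
So ∂z/∂x = −n_x/n_z = 0.06942 and ∂z/∂y = −n_y/n_z = −0.13554.
|∇z| = √(a²+b²) = 0.15228, so dip δ = arctan(0.15228) = 8.66°.
True thickness = vertical thickness × cos δ = 19.7 × cos 8.66° = 19.5 m.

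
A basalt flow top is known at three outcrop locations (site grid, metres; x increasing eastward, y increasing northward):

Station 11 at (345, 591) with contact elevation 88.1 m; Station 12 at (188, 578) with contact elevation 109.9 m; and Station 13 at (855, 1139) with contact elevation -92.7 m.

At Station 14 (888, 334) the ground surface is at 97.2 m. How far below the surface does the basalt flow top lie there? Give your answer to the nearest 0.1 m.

18.8 m

Let the plane be z = a·x + b·y + c.
Station 12−Station 11: −157a − 13b = 21.8;  Station 13−Station 11: 510a + 548b = −180.8.
Solving gives a = −0.120847, b = −0.217460.
Then c = 88.1 − a·345 − b·591 = 258.31.
At (888, 334): z_contact = −107.31 − 72.63 + 258.31 = 78.37 m.
Depth below ground = 97.2 − 78.37 = 18.8 m.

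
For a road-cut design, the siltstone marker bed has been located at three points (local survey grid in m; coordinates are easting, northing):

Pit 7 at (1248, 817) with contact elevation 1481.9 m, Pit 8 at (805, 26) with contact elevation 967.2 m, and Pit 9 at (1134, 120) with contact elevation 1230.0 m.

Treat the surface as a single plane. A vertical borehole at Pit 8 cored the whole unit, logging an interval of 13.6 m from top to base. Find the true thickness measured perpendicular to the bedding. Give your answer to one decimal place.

10.8 m

Two edge vectors: Pit 7→Pit 8 = (-443, -791, -514.7), Pit 7→Pit 9 = (-114, -697, -251.9).
Normal n = (Pit 7→Pit 8) × (Pit 7→Pit 9) = (-159493, -52915.9, 218597).
So ∂z/∂easting = −n_x/n_z = 0.72962 and ∂z/∂northing = −n_y/n_z = 0.24207.
|∇z| = √(a²+b²) = 0.76873, so dip δ = arctan(0.76873) = 37.55°.
True thickness = vertical thickness × cos δ = 13.6 × cos 37.55° = 10.8 m.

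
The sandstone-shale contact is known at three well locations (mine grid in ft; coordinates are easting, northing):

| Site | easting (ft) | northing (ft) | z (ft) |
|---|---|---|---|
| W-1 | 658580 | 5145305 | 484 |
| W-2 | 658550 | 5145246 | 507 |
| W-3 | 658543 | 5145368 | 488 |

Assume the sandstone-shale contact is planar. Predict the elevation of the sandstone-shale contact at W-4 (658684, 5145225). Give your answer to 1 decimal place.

455.3 ft

Two edge vectors: W-1→W-2 = (-30, -59, 23), W-1→W-3 = (-37, 63, 4).
Normal n = (W-1→W-2) × (W-1→W-3) = (-1685, -731, -4073).
So ∂z/∂easting = −n_x/n_z = −0.413699975 and ∂z/∂northing = −n_y/n_z = −0.179474589.
Intercept c from W-1: 484 + 272454.53 + 923451.50 = 1196390.03.
At (658684, 5145225): z = −272497.6 − 923437.1 + 1196390.03 = 455.3 ft.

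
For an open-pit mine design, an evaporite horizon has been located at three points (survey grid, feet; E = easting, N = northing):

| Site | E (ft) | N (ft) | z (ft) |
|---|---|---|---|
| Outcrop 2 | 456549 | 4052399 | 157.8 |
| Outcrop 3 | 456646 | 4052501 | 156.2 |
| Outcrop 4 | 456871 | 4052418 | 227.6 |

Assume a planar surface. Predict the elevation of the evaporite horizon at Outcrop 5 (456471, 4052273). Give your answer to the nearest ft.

Let the plane be z = a·E + b·N + c.
Outcrop 3−Outcrop 2: 97a + 102b = −1.6;  Outcrop 4−Outcrop 2: 322a + 19b = 69.8.
Solving gives a = 0.23063772, b = −0.23501823.
Then c = 157.8 − a·456549 − b·4052399 = 847248.00.
At (456471, 4052273): z = 105279.4 − 952358.0 + 847248.00 = 169.4 ft.

169 ft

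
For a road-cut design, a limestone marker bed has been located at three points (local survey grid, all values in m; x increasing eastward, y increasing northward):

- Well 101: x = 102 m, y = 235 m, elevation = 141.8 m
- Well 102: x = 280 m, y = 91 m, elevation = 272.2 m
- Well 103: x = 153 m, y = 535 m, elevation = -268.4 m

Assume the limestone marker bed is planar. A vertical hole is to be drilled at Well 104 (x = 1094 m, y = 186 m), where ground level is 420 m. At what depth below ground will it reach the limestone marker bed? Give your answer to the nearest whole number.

Let the plane be z = a·x + b·y + c.
Well 102−Well 101: 178a − 144b = 130.4;  Well 103−Well 101: 51a + 300b = −410.2.
Solving gives a = −0.32841, b = −1.31150.
Then c = 141.8 − a·102 − b·235 = 483.50.
At (1094, 186): z_contact = −359.3 − 243.9 + 483.50 = -119.7 m.
Depth below ground = 420 − (-119.7) = 540 m.

540 m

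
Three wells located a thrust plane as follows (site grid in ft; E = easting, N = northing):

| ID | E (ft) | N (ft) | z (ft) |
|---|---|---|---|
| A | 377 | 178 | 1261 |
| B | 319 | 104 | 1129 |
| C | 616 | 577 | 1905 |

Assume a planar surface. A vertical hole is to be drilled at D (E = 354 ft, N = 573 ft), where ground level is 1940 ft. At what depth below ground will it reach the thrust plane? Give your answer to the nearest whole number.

280 ft

Let the plane be z = a·E + b·N + c.
B−A: −58a − 74b = −132;  C−A: 239a + 399b = 644.
Solving gives a = 0.91862, b = 1.06378.
Then c = 1261 − a·377 − b·178 = 725.33.
At (354, 573): z_contact = 325.2 + 609.5 + 725.33 = 1660.1 ft.
Depth below ground = 1940 − 1660.1 = 280 ft.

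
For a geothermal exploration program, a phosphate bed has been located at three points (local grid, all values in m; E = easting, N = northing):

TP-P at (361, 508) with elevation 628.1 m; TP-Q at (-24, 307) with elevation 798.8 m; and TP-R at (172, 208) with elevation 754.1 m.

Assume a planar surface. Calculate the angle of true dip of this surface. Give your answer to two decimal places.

21.52°

Let the plane be z = a·E + b·N + c.
TP-Q−TP-P: −385a − 201b = 170.7;  TP-R−TP-P: −189a − 300b = 126.
Solving gives a = −0.33394, b = −0.20962.
Gradient magnitude |∇z| = √(a² + b²) = √(0.11152 + 0.04394) = 0.39428.
True dip = arctan(0.39428) = 21.52°, dipping toward ENE (azimuth ≈ 058°).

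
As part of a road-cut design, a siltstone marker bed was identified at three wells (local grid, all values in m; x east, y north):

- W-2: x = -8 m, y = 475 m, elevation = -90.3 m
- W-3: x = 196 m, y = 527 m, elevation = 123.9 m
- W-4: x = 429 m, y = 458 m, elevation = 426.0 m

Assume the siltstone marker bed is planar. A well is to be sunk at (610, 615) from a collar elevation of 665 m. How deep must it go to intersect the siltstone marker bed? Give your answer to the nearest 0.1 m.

Let the plane be z = a·x + b·y + c.
W-3−W-2: 204a + 52b = 214.2;  W-4−W-2: 437a − 17b = 516.3.
Solving gives a = 1.16406, b = −0.44746.
Then c = -90.3 − a·-8 − b·475 = 131.55.
At (610, 615): z_contact = 710.08 − 275.19 + 131.55 = 566.44 m.
Depth below ground = 665 − 566.44 = 98.6 m.

98.6 m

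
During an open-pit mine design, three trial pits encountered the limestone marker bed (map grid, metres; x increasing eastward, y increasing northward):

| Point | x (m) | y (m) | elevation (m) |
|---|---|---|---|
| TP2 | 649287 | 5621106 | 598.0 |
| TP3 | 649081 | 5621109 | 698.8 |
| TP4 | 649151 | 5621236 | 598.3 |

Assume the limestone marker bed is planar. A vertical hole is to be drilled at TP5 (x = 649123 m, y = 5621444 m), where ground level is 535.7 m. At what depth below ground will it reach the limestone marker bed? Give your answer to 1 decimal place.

Two edge vectors: TP2→TP3 = (-206, 3, 100.8), TP2→TP4 = (-136, 130, 0.3).
Normal n = (TP2→TP3) × (TP2→TP4) = (-13103.1, -13647, -26372).
So ∂z/∂x = −n_x/n_z = −0.496856514 and ∂z/∂y = −n_y/n_z = −0.517480661.
Intercept c from TP2: 598 + 322602.48 + 2908813.65 = 3232014.13.
At (649123, 5621444): z_contact = −322520.99 − 2908988.56 + 3232014.13 = 504.58 m.
Depth below ground = 535.7 − 504.58 = 31.1 m.

31.1 m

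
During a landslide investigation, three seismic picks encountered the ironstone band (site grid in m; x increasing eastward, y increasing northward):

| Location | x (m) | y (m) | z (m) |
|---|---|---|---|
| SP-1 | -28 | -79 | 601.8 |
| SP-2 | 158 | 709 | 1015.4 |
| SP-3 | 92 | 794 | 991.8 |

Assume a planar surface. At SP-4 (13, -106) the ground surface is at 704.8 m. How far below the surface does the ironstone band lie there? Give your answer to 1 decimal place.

79.6 m

Two edge vectors: SP-1→SP-2 = (186, 788, 413.6), SP-1→SP-3 = (120, 873, 390).
Normal n = (SP-1→SP-2) × (SP-1→SP-3) = (-53752.8, -22908, 67818).
So ∂z/∂x = −n_x/n_z = 0.79260 and ∂z/∂y = −n_y/n_z = 0.33779.
Intercept c from SP-1: 601.8 + 22.19 + 26.69 = 650.68.
At (13, -106): z_contact = 10.30 − 35.81 + 650.68 = 625.18 m.
Depth below ground = 704.8 − 625.18 = 79.6 m.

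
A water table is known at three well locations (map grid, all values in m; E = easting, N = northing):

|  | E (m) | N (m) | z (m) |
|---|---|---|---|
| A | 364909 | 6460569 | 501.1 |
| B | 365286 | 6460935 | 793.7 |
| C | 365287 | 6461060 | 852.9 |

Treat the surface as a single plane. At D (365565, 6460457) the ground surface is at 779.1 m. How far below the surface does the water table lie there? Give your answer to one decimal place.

Let the plane be z = a·E + b·N + c.
B−A: 377a + 366b = 292.6;  C−A: 378a + 491b = 351.8.
Solving gives a = 0.318822045, b = 0.471049424.
Then c = 501.1 − a·364909 − b·6460569 = −3159087.24.
At (365565, 6460457): z_contact = 116550.18 + 3043194.55 − 3159087.24 = 657.49 m.
Depth below ground = 779.1 − 657.49 = 121.6 m.

121.6 m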